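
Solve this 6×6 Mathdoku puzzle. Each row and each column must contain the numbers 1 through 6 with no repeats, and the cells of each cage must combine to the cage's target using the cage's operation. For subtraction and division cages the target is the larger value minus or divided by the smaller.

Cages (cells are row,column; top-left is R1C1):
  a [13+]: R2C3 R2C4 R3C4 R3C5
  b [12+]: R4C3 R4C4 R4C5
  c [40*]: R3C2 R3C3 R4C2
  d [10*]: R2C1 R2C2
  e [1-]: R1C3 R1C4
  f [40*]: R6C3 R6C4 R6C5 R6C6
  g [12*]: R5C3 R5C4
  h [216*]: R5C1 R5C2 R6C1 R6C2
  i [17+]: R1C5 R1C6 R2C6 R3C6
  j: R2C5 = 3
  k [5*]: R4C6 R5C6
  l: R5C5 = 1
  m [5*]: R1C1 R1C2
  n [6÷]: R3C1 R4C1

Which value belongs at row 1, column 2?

1

Cage j is given; hence R2C5 = 3.
Cage l is given, which forces R5C5 = 1.
Row 5 already has 1; hence R5C6 = 5.
Column 6 now contains 5, which forces R4C6 = 1.
The two cells of cage n must have quotient 6, leaving R3C1 = 1.
Row 4 now contains 1; hence R4C1 = 6.
1 is placed in column 1, so R1C1 = 5.
Cage m needs two cells with product 5, which forces R1C2 = 1.
Column 1 now contains 5, which forces R2C1 = 2.
Row 2 now contains 2, so R2C2 = 5.
Cage c has product 40, so R3C3 = 5.
The only place for 3 in row 3 is R3C6.
In row 4, 2 can only go at R4C2, so R4C2 = 2.
2 is placed in column 2, leaving R3C2 = 4.
The only place for 6 in row 2 is R2C6.
The 4 cells of cage i must have sum 17, which forces R1C5 = 6.
Column 6 now contains 6; hence R1C6 = 2.
Column 5 now contains 6, leaving R3C5 = 2.
2 is placed in column 6, which forces R6C6 = 4.
2 is placed in row 3, so R3C4 = 6.
Cage h needs product 216, leaving R5C1 = 4.
Cage h has product 216, leaving R5C2 = 3.
Row 5 now contains 3, leaving R5C4 = 2.
Row 6 already has 4, which forces R6C1 = 3.
The 4 cells of cage h must have product 216, which forces R6C2 = 6.
Column 4 already has 2; hence R6C4 = 1.
Row 6 already has 4; hence R6C5 = 5.
Cage a has sum 13, so R2C3 = 1.
Column 4 now contains 1, so R2C4 = 4.
Cage b needs sum 12, which forces R4C3 = 3.
Cage b needs sum 12, which forces R4C4 = 5.
5 is placed in column 5, which forces R4C5 = 4.
Row 5 now contains 2; hence R5C3 = 6.
Row 6 now contains 1; hence R6C3 = 2.
Column 3 already has 3, leaving R1C3 = 4.
4 is placed in column 4, so R1C4 = 3.
Completed grid: 5 1 4 3 6 2 / 2 5 1 4 3 6 / 1 4 5 6 2 3 / 6 2 3 5 4 1 / 4 3 6 2 1 5 / 3 6 2 1 5 4.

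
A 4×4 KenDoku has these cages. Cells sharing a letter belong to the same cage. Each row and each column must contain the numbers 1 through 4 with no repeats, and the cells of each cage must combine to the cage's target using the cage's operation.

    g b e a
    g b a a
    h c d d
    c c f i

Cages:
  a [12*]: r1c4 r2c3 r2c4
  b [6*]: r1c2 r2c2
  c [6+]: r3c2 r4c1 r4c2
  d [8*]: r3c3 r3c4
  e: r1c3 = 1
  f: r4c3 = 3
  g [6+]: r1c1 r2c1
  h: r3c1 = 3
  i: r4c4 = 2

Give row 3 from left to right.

Cage e is given, so r1c3 = 1.
Cage h is a single given cell; hence r3c1 = 3.
F is a freebie, so r4c3 = 3.
I is a freebie, so r4c4 = 2.
Cage a needs product 12; hence r1c4 = 3.
Cage a has product 12, which forces r2c3 = 4.
Cage a needs product 12; hence r2c4 = 1.
Cage c needs sum 6, which forces r3c2 = 1.
Cage d needs two cells with product 8, which forces r3c3 = 2.
Column 4 now contains 2, leaving r3c4 = 4.
Row 4 already has 2; hence r4c1 = 1.
Cage c needs sum 6, so r4c2 = 4.
The two cells of cage g must have sum 6, which forces r1c1 = 4.
3 is placed in row 1, leaving r1c2 = 2.
Row 2 already has 4, which forces r2c1 = 2.
Cage b's pair has product 6, leaving r2c2 = 3.
The full grid is 4 2 1 3 / 2 3 4 1 / 3 1 2 4 / 1 4 3 2.

3 1 2 4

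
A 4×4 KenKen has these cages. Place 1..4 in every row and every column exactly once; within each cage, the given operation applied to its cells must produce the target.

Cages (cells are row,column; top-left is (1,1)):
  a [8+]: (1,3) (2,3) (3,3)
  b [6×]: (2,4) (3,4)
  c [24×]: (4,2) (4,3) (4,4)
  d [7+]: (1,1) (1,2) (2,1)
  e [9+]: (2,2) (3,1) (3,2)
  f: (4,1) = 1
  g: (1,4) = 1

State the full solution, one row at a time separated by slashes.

3 2 4 1 / 2 4 1 3 / 4 1 3 2 / 1 3 2 4

Cage g is given, which forces (1,4) = 1.
Cage f is given, so (4,1) = 1.
Cage d has sum 7, which forces (1,1) = 3.
The 3 cells of cage d must have sum 7, so (1,2) = 2.
3 is placed in row 1, so (1,3) = 4.
The 3 cells of cage d must have sum 7, so (2,1) = 2.
2 is placed in row 2; hence (2,4) = 3.
Column 1 already has 2, leaving (3,1) = 4.
3 is placed in column 4; hence (3,4) = 2.
Column 4 now contains 2, which forces (4,4) = 4.
3 is placed in row 2, so (2,2) = 4.
3 is placed in row 2, leaving (2,3) = 1.
The 3 cells of cage e must have sum 9, so (3,2) = 1.
Cage a has sum 8, so (3,3) = 3.
Row 4 already has 4, leaving (4,2) = 3.
Cage c has product 24, leaving (4,3) = 2.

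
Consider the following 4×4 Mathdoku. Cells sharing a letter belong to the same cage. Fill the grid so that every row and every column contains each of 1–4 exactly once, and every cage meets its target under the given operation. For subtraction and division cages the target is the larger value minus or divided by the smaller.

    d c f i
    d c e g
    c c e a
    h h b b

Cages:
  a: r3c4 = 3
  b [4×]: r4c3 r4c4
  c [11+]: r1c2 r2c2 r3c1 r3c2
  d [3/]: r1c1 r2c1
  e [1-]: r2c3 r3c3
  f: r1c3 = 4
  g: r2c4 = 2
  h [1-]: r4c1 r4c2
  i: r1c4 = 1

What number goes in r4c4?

4

F is a freebie, leaving r1c3 = 4.
Cage i is given; hence r1c4 = 1.
Cage g is a single given cell, so r2c4 = 2.
A is a freebie, leaving r3c4 = 3.
4 is placed in column 3, so r4c3 = 1.
1 is placed in column 4, so r4c4 = 4.
Row 1 now contains 1, so r1c1 = 3.
Cage c has sum 11; hence r1c2 = 2.
Cage d needs two cells with quotient 3, which forces r2c1 = 1.
1 is placed in column 3; hence r2c3 = 3.
1 is placed in column 3; hence r3c3 = 2.
3 is placed in column 1; hence r4c1 = 2.
Column 2 already has 2, so r4c2 = 3.
Row 2 already has 3; hence r2c2 = 4.
Row 3 now contains 2, which forces r3c1 = 4.
Cage c needs sum 11, leaving r3c2 = 1.
The full grid is 3 2 4 1 / 1 4 3 2 / 4 1 2 3 / 2 3 1 4.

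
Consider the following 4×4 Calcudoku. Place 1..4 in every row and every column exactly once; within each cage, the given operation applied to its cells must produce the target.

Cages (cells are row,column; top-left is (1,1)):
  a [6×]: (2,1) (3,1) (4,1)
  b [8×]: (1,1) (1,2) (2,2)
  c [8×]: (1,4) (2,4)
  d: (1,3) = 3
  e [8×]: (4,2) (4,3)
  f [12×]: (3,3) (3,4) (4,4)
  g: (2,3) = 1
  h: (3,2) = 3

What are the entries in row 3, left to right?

2 3 4 1

Cage d is given, leaving (1,3) = 3.
Cage g is given; hence (2,3) = 1.
Cage h is given, which forces (3,2) = 3.
The 3 cells of cage f must have product 12; hence (3,3) = 4.
Cage f has product 12, so (3,4) = 1.
Column 3 now contains 4, leaving (4,3) = 2.
Cage f has product 12, leaving (4,4) = 3.
Cage a has product 6, leaving (2,1) = 3.
Row 3 already has 1, which forces (3,1) = 2.
3 is placed in row 4, leaving (4,1) = 1.
2 is placed in row 4, leaving (4,2) = 4.
Column 1 now contains 1, leaving (1,1) = 4.
Cage b has product 8; hence (1,2) = 1.
Row 1 now contains 4; hence (1,4) = 2.
4 is placed in column 2; hence (2,2) = 2.
Column 4 already has 2; hence (2,4) = 4.
Completed grid: 4 1 3 2 / 3 2 1 4 / 2 3 4 1 / 1 4 2 3.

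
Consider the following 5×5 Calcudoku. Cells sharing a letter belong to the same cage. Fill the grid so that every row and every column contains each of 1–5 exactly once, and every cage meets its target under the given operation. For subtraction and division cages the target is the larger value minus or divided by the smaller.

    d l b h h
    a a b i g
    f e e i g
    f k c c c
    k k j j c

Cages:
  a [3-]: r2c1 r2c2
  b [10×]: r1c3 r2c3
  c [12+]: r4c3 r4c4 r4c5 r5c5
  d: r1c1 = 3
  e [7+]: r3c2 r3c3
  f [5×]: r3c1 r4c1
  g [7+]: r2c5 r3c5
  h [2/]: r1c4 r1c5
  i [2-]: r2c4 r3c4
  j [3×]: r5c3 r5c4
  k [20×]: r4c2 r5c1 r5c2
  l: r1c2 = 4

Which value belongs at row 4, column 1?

D is a freebie, leaving r1c1 = 3.
L is a freebie, so r1c2 = 4.
Row 1 needs a 5, and only r1c3 is open for it.
Column 3 already has 5; hence r2c3 = 2.
Column 3 now contains 2, leaving r3c3 = 4.
The two cells of cage a must have difference 3, which forces r2c1 = 4.
Cage a's pair has difference 3, which forces r2c2 = 1.
Row 2 now contains 4, so r2c5 = 5.
The two cells of cage e must have sum 7, which forces r3c2 = 3.
Row 3 already has 3, so r3c5 = 2.
Column 1 already has 4, which forces r5c1 = 2.
Column 2 already has 1, which forces r5c2 = 5.
Cage h needs two cells with quotient 2; hence r1c4 = 2.
2 is placed in column 5, leaving r1c5 = 1.
Row 2 now contains 5, so r2c4 = 3.
5 is placed in column 2; hence r4c2 = 2.
3 is placed in column 4, leaving r5c4 = 1.
1 is placed in column 4, leaving r3c4 = 5.
Cage c has sum 12, so r4c3 = 1.
The 4 cells of cage c must have sum 12; hence r4c4 = 4.
The 4 cells of cage c must have sum 12, which forces r4c5 = 3.
Row 5 now contains 1, leaving r5c3 = 3.
The 4 cells of cage c must have sum 12, which forces r5c5 = 4.
5 is placed in row 3, so r3c1 = 1.
Row 4 already has 1, which forces r4c1 = 5.
Completed grid: 3 4 5 2 1 / 4 1 2 3 5 / 1 3 4 5 2 / 5 2 1 4 3 / 2 5 3 1 4.

5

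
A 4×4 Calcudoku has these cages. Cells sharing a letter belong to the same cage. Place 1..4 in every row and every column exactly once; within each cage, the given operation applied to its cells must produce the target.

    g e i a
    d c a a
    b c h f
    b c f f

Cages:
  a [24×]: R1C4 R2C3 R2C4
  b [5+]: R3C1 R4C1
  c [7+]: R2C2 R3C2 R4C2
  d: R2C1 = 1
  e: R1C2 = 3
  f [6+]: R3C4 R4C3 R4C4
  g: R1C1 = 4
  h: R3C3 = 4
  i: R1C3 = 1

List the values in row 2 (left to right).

1 2 3 4

Cage g is given, which forces R1C1 = 4.
E is a freebie, so R1C2 = 3.
Cage i is a single given cell, which forces R1C3 = 1.
3 is placed in row 1, so R1C4 = 2.
Cage d is given; hence R2C1 = 1.
Cage h is a single given cell, so R3C3 = 4.
Cage a has product 24, leaving R2C3 = 3.
The 3 cells of cage a must have product 24, which forces R2C4 = 4.
Cage f needs sum 6, which forces R4C3 = 2.
Row 2 already has 4, leaving R2C2 = 2.
The two cells of cage b must have sum 5, which forces R3C1 = 2.
The 3 cells of cage c must have sum 7, which forces R3C2 = 1.
Row 3 already has 1, so R3C4 = 3.
Row 4 already has 2, which forces R4C1 = 3.
The 3 cells of cage c must have sum 7; hence R4C2 = 4.
Column 4 already has 3, so R4C4 = 1.
Filled in: 4 3 1 2 / 1 2 3 4 / 2 1 4 3 / 3 4 2 1.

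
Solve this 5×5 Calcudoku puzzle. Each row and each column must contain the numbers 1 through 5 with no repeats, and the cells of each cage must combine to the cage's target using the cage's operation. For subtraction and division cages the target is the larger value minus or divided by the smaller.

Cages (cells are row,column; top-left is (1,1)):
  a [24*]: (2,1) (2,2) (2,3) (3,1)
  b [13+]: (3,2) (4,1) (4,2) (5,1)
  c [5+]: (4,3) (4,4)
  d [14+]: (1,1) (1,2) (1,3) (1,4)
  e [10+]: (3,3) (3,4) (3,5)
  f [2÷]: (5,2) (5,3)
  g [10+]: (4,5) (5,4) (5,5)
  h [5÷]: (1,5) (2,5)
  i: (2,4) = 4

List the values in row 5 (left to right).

5 2 1 3 4

Cage i is given, which forces (2,4) = 4.
Cage a needs product 24, leaving (3,1) = 4.
The only place for 1 in row 1 is (1,5).
Column 5 now contains 1; hence (2,5) = 5.
In row 3, 1 can only go at (3,2), so (3,2) = 1.
Row 4 needs a 1, and only (4,4) is open for it.
Cage c needs two cells with sum 5; hence (4,3) = 4.
Cage d has sum 14, which forces (1,2) = 4.
Cage b has sum 13, leaving (4,1) = 2.
Row 4 now contains 4, which forces (4,2) = 5.
Row 4 already has 2, so (4,5) = 3.
Cage b needs sum 13, leaving (5,1) = 5.
4 is placed in column 2, so (5,2) = 2.
Row 5 now contains 2; hence (5,3) = 1.
Row 5 already has 5, which forces (5,4) = 3.
Row 5 now contains 2, so (5,5) = 4.
Column 1 already has 5, leaving (1,1) = 3.
Cage a has product 24, so (2,1) = 1.
Column 2 already has 2, leaving (2,2) = 3.
The 4 cells of cage a must have product 24; hence (2,3) = 2.
The 3 cells of cage e must have sum 10; hence (3,3) = 3.
The 3 cells of cage e must have sum 10, leaving (3,4) = 5.
Column 5 already has 3, so (3,5) = 2.
Column 3 already has 2, which forces (1,3) = 5.
Column 4 already has 5, leaving (1,4) = 2.
Completed grid: 3 4 5 2 1 / 1 3 2 4 5 / 4 1 3 5 2 / 2 5 4 1 3 / 5 2 1 3 4.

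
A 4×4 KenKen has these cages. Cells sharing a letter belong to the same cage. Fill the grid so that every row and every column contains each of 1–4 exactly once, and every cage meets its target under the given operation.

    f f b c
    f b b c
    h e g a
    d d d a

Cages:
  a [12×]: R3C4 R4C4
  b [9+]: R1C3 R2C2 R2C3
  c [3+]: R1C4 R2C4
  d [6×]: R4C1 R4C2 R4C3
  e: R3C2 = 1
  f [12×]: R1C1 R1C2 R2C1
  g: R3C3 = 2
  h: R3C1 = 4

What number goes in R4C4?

Cage h is a single given cell; hence R3C1 = 4.
Cage e is given, leaving R3C2 = 1.
G is a freebie, so R3C3 = 2.
Row 3 now contains 4, leaving R3C4 = 3.
Column 4 now contains 3, which forces R4C4 = 4.
Column 2 needs a 3, and only R4C2 is open for it.
Cage d has product 6; hence R4C1 = 2.
Row 4 already has 3, leaving R4C3 = 1.
Cage f needs product 12; hence R1C2 = 4.
4 is placed in row 1, so R1C3 = 3.
Cage b needs sum 9, leaving R2C2 = 2.
Column 3 already has 3, which forces R2C3 = 4.
2 is placed in row 2; hence R2C4 = 1.
Row 1 now contains 3, which forces R1C1 = 1.
Column 4 already has 1; hence R1C4 = 2.
1 is placed in row 2; hence R2C1 = 3.
Filled in: 1 4 3 2 / 3 2 4 1 / 4 1 2 3 / 2 3 1 4.

4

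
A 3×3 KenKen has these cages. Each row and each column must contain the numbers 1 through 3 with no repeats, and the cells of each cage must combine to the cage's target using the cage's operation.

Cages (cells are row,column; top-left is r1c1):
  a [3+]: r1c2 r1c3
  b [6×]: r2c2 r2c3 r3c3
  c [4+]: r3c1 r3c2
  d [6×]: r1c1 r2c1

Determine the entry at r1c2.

2

In row 1, 3 can only go at r1c1, so r1c1 = 3.
3 is placed in column 1, so r2c1 = 2.
3 is placed in column 1, leaving r3c1 = 1.
Cage c's pair has sum 4, so r3c2 = 3.
Row 3 now contains 3, which forces r3c3 = 2.
Cage a's pair has sum 3, leaving r1c2 = 2.
2 is placed in column 3, leaving r1c3 = 1.
Column 2 already has 3, so r2c2 = 1.
The 3 cells of cage b must have product 6; hence r2c3 = 3.
Completed grid: 3 2 1 / 2 1 3 / 1 3 2.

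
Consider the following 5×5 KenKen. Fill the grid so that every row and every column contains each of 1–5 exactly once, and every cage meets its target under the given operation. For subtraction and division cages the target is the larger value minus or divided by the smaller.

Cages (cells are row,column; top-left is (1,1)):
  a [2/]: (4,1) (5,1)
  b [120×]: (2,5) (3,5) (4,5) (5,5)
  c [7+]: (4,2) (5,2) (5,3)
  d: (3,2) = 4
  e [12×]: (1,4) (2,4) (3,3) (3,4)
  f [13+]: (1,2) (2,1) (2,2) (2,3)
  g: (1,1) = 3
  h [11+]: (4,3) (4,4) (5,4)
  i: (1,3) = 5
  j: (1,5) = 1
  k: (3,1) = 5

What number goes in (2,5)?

3

G is a freebie, so (1,1) = 3.
I is a freebie; hence (1,3) = 5.
J is a freebie; hence (1,5) = 1.
K is a freebie; hence (3,1) = 5.
D is a freebie, which forces (3,2) = 4.
Column 2 now contains 4, so (1,2) = 2.
Row 1 already has 2, leaving (1,4) = 4.
Cage f has sum 13, which forces (2,2) = 5.
Cage e has product 12; hence (2,4) = 1.
Cage e has product 12, which forces (3,3) = 1.
Cage e needs product 12; hence (3,4) = 3.
3 is placed in row 3, so (3,5) = 2.
Cage c has sum 7, so (4,2) = 3.
Row 4 already has 3, which forces (4,3) = 4.
Row 4 already has 4; hence (4,5) = 5.
Cage c needs sum 7, which forces (5,2) = 1.
The 3 cells of cage c must have sum 7, leaving (5,3) = 3.
Row 5 now contains 3, leaving (5,5) = 4.
Cage f has sum 13, which forces (2,1) = 4.
Column 3 now contains 4, so (2,3) = 2.
Column 5 now contains 4, so (2,5) = 3.
The two cells of cage a must have quotient 2, so (4,1) = 1.
Row 4 now contains 5, which forces (4,4) = 2.
Row 5 now contains 4, which forces (5,1) = 2.
The 3 cells of cage h must have sum 11, which forces (5,4) = 5.
The full grid is 3 2 5 4 1 / 4 5 2 1 3 / 5 4 1 3 2 / 1 3 4 2 5 / 2 1 3 5 4.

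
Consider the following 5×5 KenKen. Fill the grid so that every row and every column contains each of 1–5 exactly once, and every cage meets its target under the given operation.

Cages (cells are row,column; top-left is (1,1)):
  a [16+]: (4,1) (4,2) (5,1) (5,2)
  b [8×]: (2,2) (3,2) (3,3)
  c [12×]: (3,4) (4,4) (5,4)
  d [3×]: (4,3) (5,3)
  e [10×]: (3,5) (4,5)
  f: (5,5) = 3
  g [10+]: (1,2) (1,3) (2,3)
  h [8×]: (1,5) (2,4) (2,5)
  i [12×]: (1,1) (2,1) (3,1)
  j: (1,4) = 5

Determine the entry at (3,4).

3

Cage j is a single given cell, so (1,4) = 5.
Cage f is given, so (5,5) = 3.
Cage d's pair has product 3; hence (4,3) = 3.
Row 5 now contains 3, leaving (5,3) = 1.
Row 5 already has 1; hence (5,4) = 4.
The 3 cells of cage c must have product 12, leaving (3,4) = 3.
Column 4 now contains 4; hence (4,4) = 1.
Column 4 already has 1, leaving (2,4) = 2.
The only place for 2 in row 1 is (1,3).
Cage b has product 8, so (2,2) = 1.
Row 2 already has 1; hence (2,5) = 4.
Cage b has product 8, so (3,2) = 2.
Column 3 already has 2, which forces (3,3) = 4.
2 is placed in row 3, which forces (3,5) = 5.
5 is placed in column 5; hence (4,5) = 2.
2 is placed in column 2, so (5,2) = 5.
The 3 cells of cage i must have product 12, which forces (1,1) = 4.
Cage g needs sum 10, leaving (1,2) = 3.
4 is placed in column 5, so (1,5) = 1.
Row 2 already has 4, leaving (2,1) = 3.
Row 2 already has 4, leaving (2,3) = 5.
Row 3 now contains 4, so (3,1) = 1.
Cage a needs sum 16, which forces (4,1) = 5.
Column 2 now contains 5, so (4,2) = 4.
5 is placed in row 5, leaving (5,1) = 2.
Completed grid: 4 3 2 5 1 / 3 1 5 2 4 / 1 2 4 3 5 / 5 4 3 1 2 / 2 5 1 4 3.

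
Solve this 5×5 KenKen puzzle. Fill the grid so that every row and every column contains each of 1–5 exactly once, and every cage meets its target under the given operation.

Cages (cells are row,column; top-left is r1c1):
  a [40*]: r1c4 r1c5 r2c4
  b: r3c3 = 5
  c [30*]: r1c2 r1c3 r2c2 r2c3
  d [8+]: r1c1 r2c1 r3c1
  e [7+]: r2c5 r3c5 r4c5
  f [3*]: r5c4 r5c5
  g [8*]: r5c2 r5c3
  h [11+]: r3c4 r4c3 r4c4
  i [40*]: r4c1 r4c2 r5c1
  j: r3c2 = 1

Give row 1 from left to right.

Cage j is a single given cell, leaving r3c2 = 1.
Cage b is a single given cell; hence r3c3 = 5.
In row 4, 1 can only go at r4c5, so r4c5 = 1.
The two cells of cage f must have product 3, leaving r5c4 = 1.
Column 5 already has 1, leaving r5c5 = 3.
Row 5 needs a 5, and only r5c1 is open for it.
The only place for 5 in row 4 is r4c4.
Cage a needs product 40, leaving r1c5 = 5.
The 4 cells of cage c must have product 30, leaving r2c2 = 5.
Row 4 needs a 3, and only r4c3 is open for it.
The 4 cells of cage c must have product 30, which forces r1c2 = 3.
Cage h needs sum 11, leaving r3c4 = 3.
The 3 cells of cage d must have sum 8; hence r1c1 = 1.
Row 1 already has 1; hence r1c3 = 2.
Row 1 already has 2, so r1c4 = 4.
Cage d needs sum 8; hence r2c1 = 3.
Column 3 already has 2, leaving r2c3 = 1.
Column 4 already has 4, which forces r2c4 = 2.
Row 2 already has 2; hence r2c5 = 4.
Row 3 now contains 3, which forces r3c1 = 4.
Column 5 already has 4, so r3c5 = 2.
Column 1 now contains 4, which forces r4c1 = 2.
Row 4 already has 2; hence r4c2 = 4.
Column 2 now contains 4; hence r5c2 = 2.
Column 3 already has 2, which forces r5c3 = 4.
The full grid is 1 3 2 4 5 / 3 5 1 2 4 / 4 1 5 3 2 / 2 4 3 5 1 / 5 2 4 1 3.

1 3 2 4 5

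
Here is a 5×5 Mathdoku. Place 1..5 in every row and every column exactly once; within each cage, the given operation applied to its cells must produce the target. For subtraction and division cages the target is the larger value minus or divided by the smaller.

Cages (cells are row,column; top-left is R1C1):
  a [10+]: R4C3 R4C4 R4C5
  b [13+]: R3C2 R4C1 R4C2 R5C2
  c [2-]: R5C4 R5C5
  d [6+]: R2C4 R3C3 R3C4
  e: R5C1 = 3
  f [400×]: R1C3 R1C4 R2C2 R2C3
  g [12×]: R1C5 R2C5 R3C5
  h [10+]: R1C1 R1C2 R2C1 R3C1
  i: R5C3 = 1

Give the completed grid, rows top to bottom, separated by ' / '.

1 2 4 5 3 / 2 4 5 3 1 / 5 3 2 1 4 / 4 1 3 2 5 / 3 5 1 4 2

E is a freebie, which forces R5C1 = 3.
I is a freebie, so R5C3 = 1.
Row 5 needs a 5, and only R5C2 is open for it.
Cage f needs product 400, which forces R1C3 = 4.
The 4 cells of cage f must have product 400, so R1C4 = 5.
Column 2 already has 5, leaving R2C2 = 4.
Cage f has product 400, which forces R2C3 = 5.
Cage g has product 12, leaving R3C5 = 4.
Cage a has sum 10, which forces R4C5 = 5.
4 is placed in column 5, so R5C5 = 2.
The 4 cells of cage h must have sum 10, leaving R1C1 = 1.
Cage h needs sum 10, leaving R1C2 = 2.
1 is placed in row 1, which forces R1C5 = 3.
The 4 cells of cage h must have sum 10, so R2C1 = 2.
3 is placed in column 5, so R2C5 = 1.
4 is placed in row 3, leaving R3C1 = 5.
5 is placed in row 4, so R4C1 = 4.
2 is placed in row 5, leaving R5C4 = 4.
Row 2 already has 1, so R2C4 = 3.
Cage d has sum 6, so R3C3 = 2.
Cage d needs sum 6, leaving R3C4 = 1.
Column 3 now contains 2; hence R4C3 = 3.
3 is placed in column 4; hence R4C4 = 2.
Row 3 now contains 1; hence R3C2 = 3.
3 is placed in row 4, which forces R4C2 = 1.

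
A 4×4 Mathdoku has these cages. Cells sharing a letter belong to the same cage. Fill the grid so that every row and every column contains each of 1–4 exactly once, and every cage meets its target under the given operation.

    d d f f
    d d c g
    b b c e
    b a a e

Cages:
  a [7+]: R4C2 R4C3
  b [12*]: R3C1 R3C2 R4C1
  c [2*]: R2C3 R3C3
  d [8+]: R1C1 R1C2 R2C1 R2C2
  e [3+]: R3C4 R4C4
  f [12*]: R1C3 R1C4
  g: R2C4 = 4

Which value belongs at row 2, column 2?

2

G is a freebie; hence R2C4 = 4.
Cage f needs two cells with product 12; hence R1C3 = 4.
Column 4 now contains 4, which forces R1C4 = 3.
Column 3 now contains 4, leaving R4C3 = 3.
3 is placed in row 4, so R4C2 = 4.
Row 2 needs a 1, and only R2C3 is open for it.
1 is placed in column 3; hence R3C3 = 2.
Row 3 now contains 2, which forces R3C4 = 1.
1 is placed in column 4, which forces R4C4 = 2.
Cage b needs product 12, leaving R3C1 = 4.
Row 3 now contains 2; hence R3C2 = 3.
Row 4 now contains 2; hence R4C1 = 1.
Column 1 now contains 1, which forces R1C1 = 2.
The 4 cells of cage d must have sum 8, leaving R1C2 = 1.
The 4 cells of cage d must have sum 8; hence R2C1 = 3.
Column 2 already has 3, leaving R2C2 = 2.
The full grid is 2 1 4 3 / 3 2 1 4 / 4 3 2 1 / 1 4 3 2.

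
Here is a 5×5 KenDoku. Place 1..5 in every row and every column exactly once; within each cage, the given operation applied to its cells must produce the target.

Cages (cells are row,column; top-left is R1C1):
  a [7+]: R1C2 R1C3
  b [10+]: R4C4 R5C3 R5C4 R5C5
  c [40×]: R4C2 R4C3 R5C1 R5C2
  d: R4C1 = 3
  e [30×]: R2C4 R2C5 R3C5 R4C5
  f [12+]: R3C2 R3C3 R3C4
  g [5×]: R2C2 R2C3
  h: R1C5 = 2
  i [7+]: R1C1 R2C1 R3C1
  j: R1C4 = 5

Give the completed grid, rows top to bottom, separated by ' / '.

1 4 3 5 2 / 4 5 1 2 3 / 2 3 5 4 1 / 3 2 4 1 5 / 5 1 2 3 4

Cage j is a single given cell; hence R1C4 = 5.
Cage h is a single given cell, so R1C5 = 2.
D is a freebie; hence R4C1 = 3.
Cage e needs product 30, leaving R2C4 = 2.
Cage i has sum 7, so R3C1 = 2.
In row 1, 1 can only go at R1C1, so R1C1 = 1.
1 is placed in column 1, leaving R2C1 = 4.
Column 1 now contains 4, which forces R5C1 = 5.
Cage b has sum 10, so R5C3 = 2.
Cage c has product 40, leaving R4C2 = 2.
In row 2, 3 can only go at R2C5, so R2C5 = 3.
Cage b has sum 10; hence R5C4 = 3.
Column 4 now contains 3, so R3C4 = 4.
Column 4 already has 4; hence R4C4 = 1.
Row 4 now contains 1, leaving R4C5 = 5.
Column 5 already has 5, so R3C5 = 1.
Row 4 now contains 1, leaving R4C3 = 4.
The 4 cells of cage c must have product 40, leaving R5C2 = 1.
Cage b has sum 10; hence R5C5 = 4.
Cage a's pair has sum 7; hence R1C2 = 4.
4 is placed in column 3, leaving R1C3 = 3.
Column 2 now contains 1, which forces R2C2 = 5.
Cage g needs two cells with product 5, so R2C3 = 1.
5 is placed in column 2, so R3C2 = 3.
Column 3 now contains 3, so R3C3 = 5.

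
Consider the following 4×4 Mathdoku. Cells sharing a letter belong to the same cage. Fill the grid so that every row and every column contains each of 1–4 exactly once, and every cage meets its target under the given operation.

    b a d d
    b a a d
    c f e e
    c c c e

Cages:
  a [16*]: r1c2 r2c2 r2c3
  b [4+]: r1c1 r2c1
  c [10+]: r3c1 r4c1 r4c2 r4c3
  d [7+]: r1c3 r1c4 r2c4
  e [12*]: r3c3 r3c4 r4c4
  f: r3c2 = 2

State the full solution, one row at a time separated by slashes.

Cage f is given; hence r3c2 = 2.
2 is placed in column 2, which forces r1c2 = 4.
The 3 cells of cage a must have product 16; hence r2c2 = 1.
Cage a has product 16, which forces r2c3 = 4.
Column 2 already has 1; hence r4c2 = 3.
The two cells of cage b must have sum 4; hence r1c1 = 1.
1 is placed in row 1, so r1c4 = 3.
Row 2 already has 1, so r2c1 = 3.
3 is placed in column 4, which forces r2c4 = 2.
Column 1 now contains 1, which forces r3c1 = 4.
4 is placed in row 3, leaving r3c4 = 1.
4 is placed in column 1, which forces r4c1 = 2.
Row 4 already has 2, leaving r4c3 = 1.
Column 4 already has 1; hence r4c4 = 4.
Row 1 already has 3, so r1c3 = 2.
Row 3 now contains 1, leaving r3c3 = 3.

1 4 2 3 / 3 1 4 2 / 4 2 3 1 / 2 3 1 4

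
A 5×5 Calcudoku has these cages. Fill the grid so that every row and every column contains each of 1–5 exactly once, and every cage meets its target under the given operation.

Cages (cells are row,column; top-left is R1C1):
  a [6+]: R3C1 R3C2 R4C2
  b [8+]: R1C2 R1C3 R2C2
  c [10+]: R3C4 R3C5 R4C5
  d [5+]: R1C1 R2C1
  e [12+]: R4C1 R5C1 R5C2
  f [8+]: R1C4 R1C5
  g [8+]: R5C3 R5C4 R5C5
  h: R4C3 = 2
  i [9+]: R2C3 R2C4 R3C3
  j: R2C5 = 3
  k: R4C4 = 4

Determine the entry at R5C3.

Cage j is a single given cell, leaving R2C5 = 3.
Cage h is a single given cell, which forces R4C3 = 2.
K is a freebie; hence R4C4 = 4.
Cage f needs two cells with sum 8, which forces R1C4 = 3.
Column 5 now contains 3, which forces R1C5 = 5.
The 3 cells of cage i must have sum 9, leaving R3C3 = 3.
Column 5 already has 5, leaving R4C5 = 1.
Cage b has sum 8, so R1C2 = 2.
Cage b needs sum 8, leaving R1C3 = 1.
Cage b has sum 8, which forces R2C2 = 5.
Row 2 already has 5; hence R2C3 = 4.
2 is placed in column 2, which forces R3C2 = 1.
Cage c has sum 10, which forces R3C4 = 5.
Cage c has sum 10, leaving R3C5 = 4.
1 is placed in row 4, leaving R4C2 = 3.
Column 2 already has 3, so R5C2 = 4.
Column 3 already has 1, so R5C3 = 5.
Column 4 already has 5, which forces R5C4 = 1.
Cage g needs sum 8, so R5C5 = 2.
1 is placed in row 1, which forces R1C1 = 4.
Row 2 already has 4; hence R2C1 = 1.
Column 4 now contains 1, leaving R2C4 = 2.
1 is placed in row 3, leaving R3C1 = 2.
3 is placed in row 4, which forces R4C1 = 5.
Row 5 already has 2, so R5C1 = 3.
The full grid is 4 2 1 3 5 / 1 5 4 2 3 / 2 1 3 5 4 / 5 3 2 4 1 / 3 4 5 1 2.

5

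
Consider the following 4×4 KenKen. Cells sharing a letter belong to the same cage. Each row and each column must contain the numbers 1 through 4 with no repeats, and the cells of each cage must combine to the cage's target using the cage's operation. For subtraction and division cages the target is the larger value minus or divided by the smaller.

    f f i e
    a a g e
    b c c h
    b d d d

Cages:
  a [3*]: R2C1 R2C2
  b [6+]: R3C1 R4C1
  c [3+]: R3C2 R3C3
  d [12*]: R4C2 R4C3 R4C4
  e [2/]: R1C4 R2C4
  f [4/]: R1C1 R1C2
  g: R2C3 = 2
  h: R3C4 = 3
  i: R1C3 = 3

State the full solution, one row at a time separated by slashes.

Cage i is a single given cell, leaving R1C3 = 3.
Cage g is a single given cell; hence R2C3 = 2.
Column 3 now contains 2; hence R3C3 = 1.
H is a freebie, so R3C4 = 3.
Column 3 already has 1, which forces R4C3 = 4.
Row 4 already has 4, so R4C4 = 1.
The two cells of cage e must have quotient 2, which forces R1C4 = 2.
Column 4 already has 1, leaving R2C4 = 4.
The two cells of cage b must have sum 6; hence R3C1 = 4.
1 is placed in row 3, so R3C2 = 2.
Row 4 already has 4, leaving R4C1 = 2.
1 is placed in row 4, leaving R4C2 = 3.
Column 1 now contains 4, leaving R1C1 = 1.
The two cells of cage f must have quotient 4, so R1C2 = 4.
Cage a needs two cells with product 3; hence R2C1 = 3.
3 is placed in column 2, which forces R2C2 = 1.

1 4 3 2 / 3 1 2 4 / 4 2 1 3 / 2 3 4 1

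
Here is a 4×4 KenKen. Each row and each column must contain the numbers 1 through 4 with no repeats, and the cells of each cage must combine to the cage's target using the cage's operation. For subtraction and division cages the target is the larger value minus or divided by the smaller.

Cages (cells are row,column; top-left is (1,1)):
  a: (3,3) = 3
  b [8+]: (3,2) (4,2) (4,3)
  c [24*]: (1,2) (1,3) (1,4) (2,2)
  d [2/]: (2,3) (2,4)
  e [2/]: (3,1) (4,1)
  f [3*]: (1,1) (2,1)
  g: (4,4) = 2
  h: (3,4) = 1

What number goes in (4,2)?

Cage a is given; hence (3,3) = 3.
H is a freebie, leaving (3,4) = 1.
Cage g is given, which forces (4,4) = 2.
Cage d's pair has quotient 2; hence (2,3) = 2.
Column 4 now contains 2, so (2,4) = 4.
The two cells of cage e must have quotient 2, which forces (3,1) = 2.
The 3 cells of cage b must have sum 8, so (3,2) = 4.
Cage b needs sum 8, which forces (4,2) = 3.
The 3 cells of cage b must have sum 8, which forces (4,3) = 1.
The 4 cells of cage c must have product 24; hence (1,2) = 2.
Column 3 already has 1, leaving (1,3) = 4.
Column 4 already has 4, so (1,4) = 3.
Column 2 now contains 3, so (2,2) = 1.
Row 4 already has 1, leaving (4,1) = 4.
3 is placed in row 1, which forces (1,1) = 1.
1 is placed in row 2, so (2,1) = 3.
Completed grid: 1 2 4 3 / 3 1 2 4 / 2 4 3 1 / 4 3 1 2.

3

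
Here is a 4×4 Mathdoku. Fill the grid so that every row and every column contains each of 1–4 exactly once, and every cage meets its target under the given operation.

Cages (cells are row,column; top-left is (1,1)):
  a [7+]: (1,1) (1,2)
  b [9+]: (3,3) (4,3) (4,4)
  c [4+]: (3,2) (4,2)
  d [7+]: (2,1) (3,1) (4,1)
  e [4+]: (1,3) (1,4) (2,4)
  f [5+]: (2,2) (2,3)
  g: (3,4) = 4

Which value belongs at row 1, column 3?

Cage e needs sum 4, so (1,3) = 1.
Cage e needs sum 4, so (1,4) = 2.
Cage e needs sum 4; hence (2,4) = 1.
Cage g is a single given cell, leaving (3,4) = 4.
4 is placed in column 4, leaving (4,4) = 3.
The two cells of cage c must have sum 4, so (3,2) = 3.
Cage b needs sum 9, which forces (3,3) = 2.
3 is placed in row 4, which forces (4,2) = 1.
Cage b needs sum 9, so (4,3) = 4.
Cage a needs two cells with sum 7, which forces (1,1) = 3.
3 is placed in column 2, leaving (1,2) = 4.
The 3 cells of cage d must have sum 7; hence (2,1) = 4.
3 is placed in column 2, leaving (2,2) = 2.
Column 3 now contains 2, so (2,3) = 3.
Row 3 now contains 2, leaving (3,1) = 1.
4 is placed in row 4, so (4,1) = 2.
Completed grid: 3 4 1 2 / 4 2 3 1 / 1 3 2 4 / 2 1 4 3.

1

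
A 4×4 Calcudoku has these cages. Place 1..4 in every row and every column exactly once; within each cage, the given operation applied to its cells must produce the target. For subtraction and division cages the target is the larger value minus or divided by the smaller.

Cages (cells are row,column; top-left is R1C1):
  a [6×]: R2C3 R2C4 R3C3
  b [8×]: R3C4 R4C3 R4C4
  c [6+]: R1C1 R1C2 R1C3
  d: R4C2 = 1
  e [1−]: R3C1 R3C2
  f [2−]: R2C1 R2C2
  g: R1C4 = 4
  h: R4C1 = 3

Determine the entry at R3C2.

3

Cage g is given; hence R1C4 = 4.
Cage h is a single given cell, leaving R4C1 = 3.
D is a freebie, so R4C2 = 1.
1 is placed in row 4; hence R4C4 = 2.
2 is placed in column 4, which forces R3C4 = 1.
2 is placed in row 4; hence R4C3 = 4.
Cage a needs product 6; hence R2C3 = 1.
Column 4 now contains 1, so R2C4 = 3.
The two cells of cage e must have difference 1; hence R3C2 = 3.
Cage a has product 6; hence R3C3 = 2.
The 3 cells of cage c must have sum 6; hence R1C1 = 1.
Column 2 already has 3, leaving R1C2 = 2.
Column 3 already has 2, which forces R1C3 = 3.
Column 2 now contains 2; hence R2C2 = 4.
2 is placed in row 3, leaving R3C1 = 4.
4 is placed in row 2, leaving R2C1 = 2.
The full grid is 1 2 3 4 / 2 4 1 3 / 4 3 2 1 / 3 1 4 2.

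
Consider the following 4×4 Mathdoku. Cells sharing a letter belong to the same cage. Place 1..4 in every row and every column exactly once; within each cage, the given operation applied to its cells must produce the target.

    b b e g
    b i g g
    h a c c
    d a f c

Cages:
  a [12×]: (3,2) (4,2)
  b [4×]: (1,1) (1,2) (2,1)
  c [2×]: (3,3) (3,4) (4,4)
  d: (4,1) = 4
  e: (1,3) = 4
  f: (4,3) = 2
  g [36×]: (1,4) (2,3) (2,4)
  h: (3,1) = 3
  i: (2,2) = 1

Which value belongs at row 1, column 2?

Cage e is given; hence (1,3) = 4.
The 3 cells of cage g must have product 36, leaving (1,4) = 3.
Cage i is given; hence (2,2) = 1.
Cage g has product 36, which forces (2,3) = 3.
Cage g has product 36, so (2,4) = 4.
H is a freebie, which forces (3,1) = 3.
Row 3 already has 3; hence (3,2) = 4.
The 3 cells of cage c must have product 2, leaving (3,3) = 1.
Cage c has product 2, leaving (3,4) = 2.
Cage d is a single given cell; hence (4,1) = 4.
Column 2 already has 4, leaving (4,2) = 3.
F is a freebie, so (4,3) = 2.
The 3 cells of cage c must have product 2, which forces (4,4) = 1.
Row 1 now contains 4, which forces (1,1) = 1.
Column 2 now contains 1, which forces (1,2) = 2.
Row 2 now contains 1; hence (2,1) = 2.
Filled in: 1 2 4 3 / 2 1 3 4 / 3 4 1 2 / 4 3 2 1.

2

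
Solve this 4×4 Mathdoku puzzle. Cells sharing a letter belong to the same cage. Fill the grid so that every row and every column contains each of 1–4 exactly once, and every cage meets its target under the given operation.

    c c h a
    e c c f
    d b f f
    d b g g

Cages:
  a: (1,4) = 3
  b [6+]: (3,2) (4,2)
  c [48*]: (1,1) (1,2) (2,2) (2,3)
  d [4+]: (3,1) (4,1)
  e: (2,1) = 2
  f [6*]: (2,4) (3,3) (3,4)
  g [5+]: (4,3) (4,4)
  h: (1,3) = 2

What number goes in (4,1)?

Cage h is given, leaving (1,3) = 2.
A is a freebie, so (1,4) = 3.
Cage e is a single given cell, leaving (2,1) = 2.
Row 2 now contains 2, leaving (2,4) = 1.
Column 4 now contains 1; hence (3,4) = 2.
Column 4 now contains 2; hence (4,4) = 4.
2 is placed in row 3, leaving (3,2) = 4.
The 3 cells of cage f must have product 6; hence (3,3) = 3.
Row 4 now contains 4, so (4,2) = 2.
Cage g needs two cells with sum 5, leaving (4,3) = 1.
Cage c has product 48; hence (1,1) = 4.
Column 2 already has 4, which forces (1,2) = 1.
Column 2 already has 4, so (2,2) = 3.
3 is placed in column 3, so (2,3) = 4.
Row 3 now contains 3, leaving (3,1) = 1.
Row 4 now contains 1, which forces (4,1) = 3.
The full grid is 4 1 2 3 / 2 3 4 1 / 1 4 3 2 / 3 2 1 4.

3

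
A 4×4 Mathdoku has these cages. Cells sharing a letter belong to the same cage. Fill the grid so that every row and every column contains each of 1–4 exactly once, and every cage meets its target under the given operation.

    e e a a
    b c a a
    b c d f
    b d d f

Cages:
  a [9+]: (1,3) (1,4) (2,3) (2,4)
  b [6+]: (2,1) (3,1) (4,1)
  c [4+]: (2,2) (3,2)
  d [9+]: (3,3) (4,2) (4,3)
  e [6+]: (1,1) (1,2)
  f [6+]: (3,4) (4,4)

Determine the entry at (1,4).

The only place for 4 in column 1 is (1,1).
4 is placed in row 1; hence (1,2) = 2.
Column 2 needs a 4, and only (4,2) is open for it.
Cage f needs two cells with sum 6, so (3,4) = 4.
4 is placed in row 4, which forces (4,4) = 2.
The 3 cells of cage d must have sum 9, which forces (3,3) = 2.
The 3 cells of cage d must have sum 9, so (4,3) = 3.
Column 3 now contains 3, so (1,3) = 1.
Cage a needs sum 9, so (1,4) = 3.
Cage b needs sum 6, so (2,1) = 2.
Column 3 already has 2, leaving (2,3) = 4.
Cage a needs sum 9, leaving (2,4) = 1.
Cage b has sum 6; hence (3,1) = 3.
Row 3 already has 3; hence (3,2) = 1.
Row 4 already has 3, which forces (4,1) = 1.
Row 2 already has 1, so (2,2) = 3.
The full grid is 4 2 1 3 / 2 3 4 1 / 3 1 2 4 / 1 4 3 2.

3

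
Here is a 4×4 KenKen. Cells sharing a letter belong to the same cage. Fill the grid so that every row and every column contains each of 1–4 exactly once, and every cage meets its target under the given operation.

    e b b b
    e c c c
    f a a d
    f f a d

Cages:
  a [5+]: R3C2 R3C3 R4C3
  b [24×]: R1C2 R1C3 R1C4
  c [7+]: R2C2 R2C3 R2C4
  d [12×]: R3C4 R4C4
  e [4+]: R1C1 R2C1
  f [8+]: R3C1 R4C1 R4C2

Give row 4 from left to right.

4 2 1 3

In row 1, 1 can only go at R1C1, so R1C1 = 1.
Column 1 already has 1, leaving R2C1 = 3.
Cage f needs sum 8, so R3C1 = 2.
2 is placed in row 3, leaving R3C2 = 1.
Row 3 now contains 1, which forces R3C3 = 3.
Row 3 now contains 3, so R3C4 = 4.
Cage f has sum 8, so R4C1 = 4.
Cage f has sum 8, which forces R4C2 = 2.
Row 4 already has 2, which forces R4C3 = 1.
Column 4 already has 4; hence R4C4 = 3.
Cage b needs product 24, which forces R1C2 = 3.
Cage b needs product 24, so R1C3 = 4.
3 is placed in column 4; hence R1C4 = 2.
2 is placed in column 2; hence R2C2 = 4.
Cage c has sum 7, leaving R2C3 = 2.
Cage c has sum 7; hence R2C4 = 1.
Completed grid: 1 3 4 2 / 3 4 2 1 / 2 1 3 4 / 4 2 1 3.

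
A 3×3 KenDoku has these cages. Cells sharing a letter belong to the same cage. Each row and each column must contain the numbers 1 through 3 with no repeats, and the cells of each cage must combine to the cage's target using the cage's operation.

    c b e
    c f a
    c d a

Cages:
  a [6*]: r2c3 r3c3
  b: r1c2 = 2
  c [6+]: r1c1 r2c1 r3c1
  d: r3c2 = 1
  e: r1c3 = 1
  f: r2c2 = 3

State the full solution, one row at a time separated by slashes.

3 2 1 / 1 3 2 / 2 1 3

Cage b is a single given cell, leaving r1c2 = 2.
E is a freebie, leaving r1c3 = 1.
Cage f is given, leaving r2c2 = 3.
Row 2 now contains 3, which forces r2c3 = 2.
D is a freebie, which forces r3c2 = 1.
2 is placed in column 3, which forces r3c3 = 3.
Row 1 already has 1, leaving r1c1 = 3.
2 is placed in row 2, leaving r2c1 = 1.
Row 3 already has 3, leaving r3c1 = 2.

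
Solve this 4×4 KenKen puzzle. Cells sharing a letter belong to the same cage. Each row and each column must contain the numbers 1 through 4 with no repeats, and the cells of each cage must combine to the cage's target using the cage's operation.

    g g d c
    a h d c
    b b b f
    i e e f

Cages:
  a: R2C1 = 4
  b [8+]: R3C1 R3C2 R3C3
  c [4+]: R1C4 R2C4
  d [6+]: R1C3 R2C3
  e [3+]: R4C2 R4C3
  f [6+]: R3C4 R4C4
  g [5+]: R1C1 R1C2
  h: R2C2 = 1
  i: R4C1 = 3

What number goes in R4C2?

A is a freebie, which forces R2C1 = 4.
Cage h is given, so R2C2 = 1.
Row 2 now contains 4, leaving R2C3 = 2.
Row 2 now contains 1; hence R2C4 = 3.
I is a freebie; hence R4C1 = 3.
1 is placed in column 2, so R4C2 = 2.
2 is placed in column 3, which forces R4C3 = 1.
Row 4 now contains 2; hence R4C4 = 4.
2 is placed in column 3, so R1C3 = 4.
3 is placed in column 4, so R1C4 = 1.
Column 1 already has 3, leaving R3C1 = 1.
4 is placed in column 3, leaving R3C3 = 3.
Column 4 already has 4, so R3C4 = 2.
Row 1 already has 1, so R1C1 = 2.
Row 1 now contains 4, so R1C2 = 3.
Row 3 already has 3, which forces R3C2 = 4.
Completed grid: 2 3 4 1 / 4 1 2 3 / 1 4 3 2 / 3 2 1 4.

2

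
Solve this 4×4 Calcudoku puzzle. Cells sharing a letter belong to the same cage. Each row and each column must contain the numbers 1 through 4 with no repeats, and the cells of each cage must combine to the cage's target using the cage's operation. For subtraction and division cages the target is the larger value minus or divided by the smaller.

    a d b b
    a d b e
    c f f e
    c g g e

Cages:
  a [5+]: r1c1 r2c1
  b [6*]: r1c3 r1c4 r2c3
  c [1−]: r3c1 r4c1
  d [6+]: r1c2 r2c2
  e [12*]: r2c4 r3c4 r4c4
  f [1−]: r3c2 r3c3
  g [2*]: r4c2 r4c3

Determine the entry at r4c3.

2

Column 2 needs a 3, and only r3c2 is open for it.
Row 4 needs a 4, and only r4c4 is open for it.
Cage e has product 12, leaving r2c4 = 3.
Column 4 now contains 4, which forces r3c4 = 1.
Cage b needs product 6; hence r1c3 = 3.
1 is placed in column 4, which forces r1c4 = 2.
Cage b has product 6; hence r2c3 = 1.
Column 3 already has 1, leaving r4c3 = 2.
Cage a needs two cells with sum 5, leaving r1c1 = 1.
Row 1 already has 2, which forces r1c2 = 4.
Cage a needs two cells with sum 5, which forces r2c1 = 4.
Cage d's pair has sum 6; hence r2c2 = 2.
Column 1 now contains 4, so r3c1 = 2.
2 is placed in column 3; hence r3c3 = 4.
Column 1 already has 1, which forces r4c1 = 3.
Row 4 now contains 2, so r4c2 = 1.
The full grid is 1 4 3 2 / 4 2 1 3 / 2 3 4 1 / 3 1 2 4.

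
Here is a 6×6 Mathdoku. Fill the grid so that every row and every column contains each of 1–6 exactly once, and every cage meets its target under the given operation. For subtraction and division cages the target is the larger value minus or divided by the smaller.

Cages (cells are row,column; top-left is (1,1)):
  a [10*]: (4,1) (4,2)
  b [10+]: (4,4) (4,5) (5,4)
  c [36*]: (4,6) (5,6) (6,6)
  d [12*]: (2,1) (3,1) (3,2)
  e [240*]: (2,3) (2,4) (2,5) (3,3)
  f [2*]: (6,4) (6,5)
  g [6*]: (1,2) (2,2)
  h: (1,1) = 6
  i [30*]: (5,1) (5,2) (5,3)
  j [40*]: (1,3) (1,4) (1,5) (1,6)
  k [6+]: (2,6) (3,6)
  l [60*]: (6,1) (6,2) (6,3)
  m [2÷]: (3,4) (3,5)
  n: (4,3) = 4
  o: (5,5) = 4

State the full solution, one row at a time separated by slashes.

6 3 1 5 2 4 / 3 2 6 4 5 1 / 4 1 2 6 3 5 / 2 5 4 1 6 3 / 1 6 5 3 4 2 / 5 4 3 2 1 6

Cage h is a single given cell, so (1,1) = 6.
Cage n is a single given cell, which forces (4,3) = 4.
O is a freebie, so (5,5) = 4.
Cage e needs product 240, leaving (2,4) = 4.
The 4 cells of cage j must have product 40, which forces (1,6) = 4.
Row 1 needs a 3, and only (1,2) is open for it.
Cage g's pair has product 6; hence (2,2) = 2.
2 is placed in column 2, leaving (4,2) = 5.
Cage e has product 240, leaving (3,3) = 2.
Row 4 already has 5, leaving (4,1) = 2.
Cage l has product 60, leaving (6,2) = 4.
Cage d has product 12, which forces (2,1) = 3.
Cage d has product 12, which forces (3,1) = 4.
Column 2 now contains 4, leaving (3,2) = 1.
1 is placed in row 3; hence (3,6) = 5.
Column 2 now contains 1, which forces (5,2) = 6.
Column 1 already has 3, which forces (6,1) = 5.
Row 6 now contains 5; hence (6,3) = 3.
Column 6 already has 5, so (2,6) = 1.
Column 1 now contains 5, leaving (5,1) = 1.
Cage i has product 30, which forces (5,3) = 5.
Row 5 already has 1, which forces (5,4) = 3.
3 is placed in row 5, which forces (5,6) = 2.
Column 6 already has 2, so (6,6) = 6.
Column 3 now contains 5, leaving (1,3) = 1.
Column 3 now contains 5, leaving (2,3) = 6.
The 4 cells of cage e must have product 240; hence (2,5) = 5.
Column 4 now contains 3, which forces (3,4) = 6.
Cage m's pair has quotient 2, leaving (3,5) = 3.
Column 4 already has 6, so (4,4) = 1.
1 is placed in row 4; hence (4,5) = 6.
6 is placed in column 6, leaving (4,6) = 3.
Column 4 now contains 1, so (6,4) = 2.
2 is placed in row 6, which forces (6,5) = 1.
Column 4 now contains 2, leaving (1,4) = 5.
Column 5 already has 5, which forces (1,5) = 2.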